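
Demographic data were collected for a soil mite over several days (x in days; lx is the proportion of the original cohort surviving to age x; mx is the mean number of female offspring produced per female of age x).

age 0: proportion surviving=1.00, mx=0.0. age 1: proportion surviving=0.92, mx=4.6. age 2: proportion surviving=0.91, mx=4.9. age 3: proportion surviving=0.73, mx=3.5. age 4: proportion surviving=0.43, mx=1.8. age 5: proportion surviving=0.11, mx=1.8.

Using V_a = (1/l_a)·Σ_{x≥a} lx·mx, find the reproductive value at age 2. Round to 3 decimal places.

lx·mx for x ≥ 2: 4.459, 2.555, 0.774, 0.198 → sum = 7.986
V_2 = 7.986 / l_2 = 7.986 / 0.91 = 8.775824… → 8.776

8.776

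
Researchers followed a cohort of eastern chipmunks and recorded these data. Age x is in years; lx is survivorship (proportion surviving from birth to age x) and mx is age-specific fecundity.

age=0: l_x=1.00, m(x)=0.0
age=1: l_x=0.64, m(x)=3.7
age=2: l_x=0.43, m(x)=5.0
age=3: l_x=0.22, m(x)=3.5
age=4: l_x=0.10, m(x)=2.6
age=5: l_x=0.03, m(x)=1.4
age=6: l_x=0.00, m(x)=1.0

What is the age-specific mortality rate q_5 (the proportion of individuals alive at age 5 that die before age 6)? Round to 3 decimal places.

1.000

q_5 = (l_5 − l_6) / l_5 = (0.03 − 0) / 0.03
     = 0.03 / 0.03 = 1 → 1.000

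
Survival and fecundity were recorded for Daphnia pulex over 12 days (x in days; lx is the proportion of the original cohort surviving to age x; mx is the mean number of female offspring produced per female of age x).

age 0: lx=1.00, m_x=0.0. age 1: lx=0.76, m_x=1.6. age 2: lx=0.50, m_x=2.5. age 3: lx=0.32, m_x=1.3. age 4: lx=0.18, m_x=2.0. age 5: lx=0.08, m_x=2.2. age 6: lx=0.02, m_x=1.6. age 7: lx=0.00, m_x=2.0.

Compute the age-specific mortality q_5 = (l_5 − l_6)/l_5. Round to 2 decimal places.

0.75

q_5 = (l_5 − l_6) / l_5 = (0.08 − 0.02) / 0.08
     = 0.06 / 0.08 = 0.75 → 0.75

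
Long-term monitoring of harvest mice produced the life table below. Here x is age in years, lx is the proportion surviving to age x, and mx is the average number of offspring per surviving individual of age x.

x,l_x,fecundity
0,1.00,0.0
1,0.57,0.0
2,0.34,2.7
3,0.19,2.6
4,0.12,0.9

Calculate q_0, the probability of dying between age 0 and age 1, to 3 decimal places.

q_0 = (l_0 − l_1) / l_0 = (1 − 0.57) / 1
     = 0.43 / 1 = 0.43 → 0.430

0.430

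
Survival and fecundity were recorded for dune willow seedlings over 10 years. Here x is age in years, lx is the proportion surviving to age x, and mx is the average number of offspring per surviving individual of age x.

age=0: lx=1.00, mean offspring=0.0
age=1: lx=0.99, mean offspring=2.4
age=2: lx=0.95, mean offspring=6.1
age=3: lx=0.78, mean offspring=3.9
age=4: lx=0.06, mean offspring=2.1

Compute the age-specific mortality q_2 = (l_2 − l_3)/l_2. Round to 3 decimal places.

q_2 = (l_2 − l_3) / l_2 = (0.95 − 0.78) / 0.95
     = 0.17 / 0.95 = 0.178947… → 0.179

0.179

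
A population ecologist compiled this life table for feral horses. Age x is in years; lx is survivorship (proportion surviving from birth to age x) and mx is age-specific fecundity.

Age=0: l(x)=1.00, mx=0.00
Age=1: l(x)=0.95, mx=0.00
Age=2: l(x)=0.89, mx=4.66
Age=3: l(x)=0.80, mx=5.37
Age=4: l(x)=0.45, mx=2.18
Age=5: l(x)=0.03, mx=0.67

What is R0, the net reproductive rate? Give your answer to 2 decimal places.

9.44

lx·mx by age: 0, 0, 4.1474, 4.296, 0.981, 0.0201
R0 = Σ lx·mx = 9.4445 → 9.44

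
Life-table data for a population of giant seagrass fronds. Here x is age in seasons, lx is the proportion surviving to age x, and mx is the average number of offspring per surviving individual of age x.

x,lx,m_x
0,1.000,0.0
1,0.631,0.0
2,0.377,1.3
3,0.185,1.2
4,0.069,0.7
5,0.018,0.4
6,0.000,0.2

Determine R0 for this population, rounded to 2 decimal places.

lx·mx by age: 0, 0, 0.4901, 0.222, 0.0483, 0.0072, 0
R0 = Σ lx·mx = 0.7676 → 0.77

0.77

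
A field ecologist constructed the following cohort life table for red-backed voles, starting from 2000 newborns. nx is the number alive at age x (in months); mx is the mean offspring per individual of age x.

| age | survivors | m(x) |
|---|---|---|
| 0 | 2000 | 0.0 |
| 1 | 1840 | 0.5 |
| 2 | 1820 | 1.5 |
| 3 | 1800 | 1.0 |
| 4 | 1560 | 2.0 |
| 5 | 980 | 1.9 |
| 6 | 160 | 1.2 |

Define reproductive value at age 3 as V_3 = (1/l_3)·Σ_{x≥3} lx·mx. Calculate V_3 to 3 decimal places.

lx = nx/n0 = nx/2000: 1, 0.92, 0.91, 0.9, 0.78, 0.49, 0.08
lx·mx for x ≥ 3: 0.9, 1.56, 0.931, 0.096 → sum = 3.487
V_3 = 3.487 / l_3 = 3.487 / 0.9 = 3.874444… → 3.874

3.874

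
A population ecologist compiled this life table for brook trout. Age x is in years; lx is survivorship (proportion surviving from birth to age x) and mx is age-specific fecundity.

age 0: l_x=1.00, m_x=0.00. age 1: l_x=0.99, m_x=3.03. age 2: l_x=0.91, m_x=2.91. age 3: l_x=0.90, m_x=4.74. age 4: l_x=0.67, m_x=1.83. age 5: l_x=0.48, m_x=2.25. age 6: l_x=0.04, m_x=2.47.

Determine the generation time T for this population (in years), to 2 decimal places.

lx·mx: 0, 2.9997, 2.6481, 4.266, 1.2261, 1.08, 0.0988 → R0 = 12.3187
x·lx·mx: 0, 2.9997, 5.2962, 12.798, 4.9044, 5.4, 0.5928 → Σ = 31.9911
T = 31.9911 / 12.3187 = 2.596954… → 2.60

2.60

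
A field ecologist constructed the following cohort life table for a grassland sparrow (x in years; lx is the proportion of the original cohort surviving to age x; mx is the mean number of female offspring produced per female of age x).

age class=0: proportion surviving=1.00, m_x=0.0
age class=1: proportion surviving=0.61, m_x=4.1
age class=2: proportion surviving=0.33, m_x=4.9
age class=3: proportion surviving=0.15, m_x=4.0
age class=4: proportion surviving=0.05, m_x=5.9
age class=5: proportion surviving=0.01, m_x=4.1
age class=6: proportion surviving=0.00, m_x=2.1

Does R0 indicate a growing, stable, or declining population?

growing

R0 = Σ lx·mx = 0 + 2.501 + 1.617 + 0.6 + 0.295 + 0.041 + 0 = 5.054
R0 > 1, so the population is growing.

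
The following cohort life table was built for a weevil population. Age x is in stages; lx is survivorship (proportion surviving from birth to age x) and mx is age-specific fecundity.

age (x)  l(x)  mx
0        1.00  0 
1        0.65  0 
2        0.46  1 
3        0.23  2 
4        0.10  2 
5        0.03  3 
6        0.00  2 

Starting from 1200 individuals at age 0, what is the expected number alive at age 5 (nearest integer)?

Expected survivors = N0 · l_5 = 1200 × 0.03 = 36 → 36

36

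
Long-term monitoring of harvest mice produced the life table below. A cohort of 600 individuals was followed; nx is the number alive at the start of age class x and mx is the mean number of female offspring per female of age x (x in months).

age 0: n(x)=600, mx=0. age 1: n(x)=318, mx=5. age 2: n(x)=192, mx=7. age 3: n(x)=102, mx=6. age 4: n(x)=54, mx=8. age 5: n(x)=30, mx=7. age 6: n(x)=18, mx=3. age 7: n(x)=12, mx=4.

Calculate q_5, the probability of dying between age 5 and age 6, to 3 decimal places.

0.400

lx = nx/n0 = nx/600: 1, 0.53, 0.32, 0.17, 0.09, 0.05, 0.03, 0.02
q_5 = (l_5 − l_6) / l_5 = (0.05 − 0.03) / 0.05
     = 0.02 / 0.05 = 0.4 → 0.400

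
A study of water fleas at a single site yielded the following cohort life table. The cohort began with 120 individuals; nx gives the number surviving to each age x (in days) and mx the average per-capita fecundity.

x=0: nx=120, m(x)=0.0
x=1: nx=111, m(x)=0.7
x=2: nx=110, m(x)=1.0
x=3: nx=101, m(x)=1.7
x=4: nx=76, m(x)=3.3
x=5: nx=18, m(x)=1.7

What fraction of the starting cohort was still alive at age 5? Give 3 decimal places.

l_5 = n_5/n_0 = 18/120 = 0.15 → 0.150

0.150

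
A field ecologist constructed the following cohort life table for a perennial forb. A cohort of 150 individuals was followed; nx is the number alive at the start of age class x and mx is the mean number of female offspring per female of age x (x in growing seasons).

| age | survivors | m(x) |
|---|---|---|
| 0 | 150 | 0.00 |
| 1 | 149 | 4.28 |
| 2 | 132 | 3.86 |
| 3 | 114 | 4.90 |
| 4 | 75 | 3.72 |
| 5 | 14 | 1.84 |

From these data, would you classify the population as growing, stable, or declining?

lx = nx/n0 = nx/150: 1, 0.99333…, 0.88, 0.76, 0.5, 0.09333…
R0 = Σ lx·mx = 0 + 4.251467… + 3.3968 + 3.724 + 1.86 + 0.171733… = 13.404…
R0 > 1, so the population is growing.

growing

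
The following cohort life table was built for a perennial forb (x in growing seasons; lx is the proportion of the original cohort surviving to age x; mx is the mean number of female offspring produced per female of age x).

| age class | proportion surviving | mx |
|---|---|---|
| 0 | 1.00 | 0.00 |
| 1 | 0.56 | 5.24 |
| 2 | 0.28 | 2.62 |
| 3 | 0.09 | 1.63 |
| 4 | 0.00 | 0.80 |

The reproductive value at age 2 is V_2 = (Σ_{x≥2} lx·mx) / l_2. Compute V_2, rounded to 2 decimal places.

lx·mx for x ≥ 2: 0.7336, 0.1467, 0 → sum = 0.8803
V_2 = 0.8803 / l_2 = 0.8803 / 0.28 = 3.143929… → 3.14

3.14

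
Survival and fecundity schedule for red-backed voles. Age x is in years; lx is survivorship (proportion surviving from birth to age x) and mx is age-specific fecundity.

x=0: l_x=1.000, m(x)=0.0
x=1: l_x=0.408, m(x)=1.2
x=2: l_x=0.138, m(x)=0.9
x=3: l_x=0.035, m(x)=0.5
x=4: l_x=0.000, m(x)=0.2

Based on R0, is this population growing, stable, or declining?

R0 = Σ lx·mx = 0 + 0.4896 + 0.1242 + 0.0175 + 0 = 0.6313
R0 < 1, so the population is declining.

declining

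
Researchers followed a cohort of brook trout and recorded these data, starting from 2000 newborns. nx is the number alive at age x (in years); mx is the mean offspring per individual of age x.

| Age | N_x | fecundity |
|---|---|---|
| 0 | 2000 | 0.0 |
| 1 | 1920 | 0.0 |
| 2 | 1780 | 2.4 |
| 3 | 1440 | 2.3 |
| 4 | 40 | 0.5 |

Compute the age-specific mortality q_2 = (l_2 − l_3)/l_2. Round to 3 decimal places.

0.191

lx = nx/n0 = nx/2000: 1, 0.96, 0.89, 0.72, 0.02
q_2 = (l_2 − l_3) / l_2 = (0.89 − 0.72) / 0.89
     = 0.17 / 0.89 = 0.191011… → 0.191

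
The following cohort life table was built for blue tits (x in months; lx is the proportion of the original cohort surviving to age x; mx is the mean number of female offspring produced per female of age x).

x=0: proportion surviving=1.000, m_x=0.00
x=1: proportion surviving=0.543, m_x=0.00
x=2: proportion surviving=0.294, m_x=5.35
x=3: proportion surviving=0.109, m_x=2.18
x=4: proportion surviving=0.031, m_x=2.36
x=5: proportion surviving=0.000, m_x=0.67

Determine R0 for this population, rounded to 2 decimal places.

1.88

lx·mx by age: 0, 0, 1.5729, 0.23762, 0.07316, 0
R0 = Σ lx·mx = 1.88368 → 1.88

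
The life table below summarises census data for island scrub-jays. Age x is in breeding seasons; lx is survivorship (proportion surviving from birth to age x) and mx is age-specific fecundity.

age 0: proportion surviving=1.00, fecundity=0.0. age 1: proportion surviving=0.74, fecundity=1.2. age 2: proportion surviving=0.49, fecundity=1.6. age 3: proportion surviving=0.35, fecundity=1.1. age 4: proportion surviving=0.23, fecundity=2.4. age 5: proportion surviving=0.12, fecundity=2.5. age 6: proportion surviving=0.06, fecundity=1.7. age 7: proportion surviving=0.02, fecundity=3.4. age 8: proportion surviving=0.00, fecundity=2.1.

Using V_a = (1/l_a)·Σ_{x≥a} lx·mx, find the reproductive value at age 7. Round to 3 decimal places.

lx·mx for x ≥ 7: 0.068, 0 → sum = 0.068
V_7 = 0.068 / l_7 = 0.068 / 0.02 = 3.4 → 3.400

3.400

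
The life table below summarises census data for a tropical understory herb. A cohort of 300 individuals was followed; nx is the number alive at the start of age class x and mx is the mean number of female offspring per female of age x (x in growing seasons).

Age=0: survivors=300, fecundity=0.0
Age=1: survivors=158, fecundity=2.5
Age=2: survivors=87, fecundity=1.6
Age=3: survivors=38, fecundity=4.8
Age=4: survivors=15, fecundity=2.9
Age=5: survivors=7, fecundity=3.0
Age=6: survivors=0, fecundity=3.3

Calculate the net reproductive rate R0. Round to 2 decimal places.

2.60

lx = nx/n0 = nx/300: 1, 0.52667…, 0.29, 0.12667…, 0.05, 0.02333…, 0
lx·mx by age: 0, 1.316667…, 0.464, 0.608…, 0.145, 0.07…, 0
R0 = Σ lx·mx = 2.603667… → 2.60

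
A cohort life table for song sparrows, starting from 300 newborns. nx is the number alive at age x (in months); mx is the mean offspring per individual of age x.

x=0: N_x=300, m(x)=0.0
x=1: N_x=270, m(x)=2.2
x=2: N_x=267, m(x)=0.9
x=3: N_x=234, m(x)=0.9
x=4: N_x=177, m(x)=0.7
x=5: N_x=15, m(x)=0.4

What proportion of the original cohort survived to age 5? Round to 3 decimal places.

0.050

l_5 = n_5/n_0 = 15/300 = 0.05 → 0.050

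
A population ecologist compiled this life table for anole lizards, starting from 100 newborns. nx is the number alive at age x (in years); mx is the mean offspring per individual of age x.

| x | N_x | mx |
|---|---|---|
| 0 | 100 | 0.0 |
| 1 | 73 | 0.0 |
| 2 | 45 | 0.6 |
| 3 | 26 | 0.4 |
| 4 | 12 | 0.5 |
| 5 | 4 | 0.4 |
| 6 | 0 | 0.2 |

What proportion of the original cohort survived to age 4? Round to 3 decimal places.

l_4 = n_4/n_0 = 12/100 = 0.12 → 0.120

0.120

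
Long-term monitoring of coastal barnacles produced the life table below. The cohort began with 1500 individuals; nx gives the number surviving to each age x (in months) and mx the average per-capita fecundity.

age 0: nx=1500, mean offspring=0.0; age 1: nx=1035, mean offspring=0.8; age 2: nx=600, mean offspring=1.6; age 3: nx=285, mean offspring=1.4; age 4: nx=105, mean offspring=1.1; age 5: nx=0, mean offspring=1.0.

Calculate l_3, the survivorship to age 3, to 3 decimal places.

l_3 = n_3/n_0 = 285/1500 = 0.19 → 0.190

0.190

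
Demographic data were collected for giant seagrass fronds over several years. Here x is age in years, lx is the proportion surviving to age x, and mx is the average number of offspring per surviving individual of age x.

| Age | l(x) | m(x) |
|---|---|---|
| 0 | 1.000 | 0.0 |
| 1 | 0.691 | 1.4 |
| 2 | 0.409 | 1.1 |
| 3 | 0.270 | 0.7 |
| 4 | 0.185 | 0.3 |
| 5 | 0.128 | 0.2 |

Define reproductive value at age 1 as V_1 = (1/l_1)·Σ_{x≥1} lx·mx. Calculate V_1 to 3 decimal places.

2.442

lx·mx for x ≥ 1: 0.9674, 0.4499, 0.189, 0.0555, 0.0256 → sum = 1.6874
V_1 = 1.6874 / l_1 = 1.6874 / 0.691 = 2.441968… → 2.442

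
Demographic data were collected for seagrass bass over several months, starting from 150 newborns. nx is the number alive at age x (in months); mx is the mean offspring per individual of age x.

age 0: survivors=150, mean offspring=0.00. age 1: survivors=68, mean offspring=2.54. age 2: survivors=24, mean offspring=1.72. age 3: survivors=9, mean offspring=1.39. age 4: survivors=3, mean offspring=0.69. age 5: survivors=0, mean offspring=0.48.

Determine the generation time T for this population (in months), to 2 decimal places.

lx = nx/n0 = nx/150: 1, 0.45333…, 0.16, 0.06, 0.02, 0
lx·mx: 0, 1.151467…, 0.2752, 0.0834, 0.0138, 0 → R0 = 1.523867…
x·lx·mx: 0, 1.151467…, 0.5504, 0.2502, 0.0552, 0 → Σ = 2.007267…
T = 2.007267… / 1.523867… = 1.317219… → 1.32

1.32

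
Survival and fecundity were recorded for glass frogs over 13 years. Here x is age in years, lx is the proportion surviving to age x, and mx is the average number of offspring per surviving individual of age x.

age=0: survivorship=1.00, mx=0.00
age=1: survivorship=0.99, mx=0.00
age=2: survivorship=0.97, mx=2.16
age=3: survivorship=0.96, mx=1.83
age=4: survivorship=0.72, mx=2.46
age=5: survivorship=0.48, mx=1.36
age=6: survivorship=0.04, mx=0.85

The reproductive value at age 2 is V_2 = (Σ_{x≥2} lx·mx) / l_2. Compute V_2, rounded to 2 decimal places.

6.51

lx·mx for x ≥ 2: 2.0952, 1.7568, 1.7712, 0.6528, 0.034 → sum = 6.31
V_2 = 6.31 / l_2 = 6.31 / 0.97 = 6.505155… → 6.51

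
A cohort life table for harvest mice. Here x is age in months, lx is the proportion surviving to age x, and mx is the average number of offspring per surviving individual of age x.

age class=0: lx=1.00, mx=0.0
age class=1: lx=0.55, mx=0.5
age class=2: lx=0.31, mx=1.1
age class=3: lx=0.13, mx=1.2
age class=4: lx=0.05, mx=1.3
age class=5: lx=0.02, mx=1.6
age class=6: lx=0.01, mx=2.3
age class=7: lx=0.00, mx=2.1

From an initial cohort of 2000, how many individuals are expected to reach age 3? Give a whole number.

Expected survivors = N0 · l_3 = 2000 × 0.13 = 260 → 260

260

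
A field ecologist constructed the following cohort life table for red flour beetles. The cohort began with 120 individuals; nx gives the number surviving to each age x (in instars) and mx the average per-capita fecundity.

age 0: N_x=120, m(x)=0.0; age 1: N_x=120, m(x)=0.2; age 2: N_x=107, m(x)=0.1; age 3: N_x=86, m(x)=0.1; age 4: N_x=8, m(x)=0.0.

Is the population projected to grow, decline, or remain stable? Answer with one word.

lx = nx/n0 = nx/120: 1, 1, 0.89167…, 0.71667…, 0.06667…
R0 = Σ lx·mx = 0 + 0.2 + 0.089167… + 0.071667… + 0 = 0.360833…
R0 < 1, so the population is declining.

declining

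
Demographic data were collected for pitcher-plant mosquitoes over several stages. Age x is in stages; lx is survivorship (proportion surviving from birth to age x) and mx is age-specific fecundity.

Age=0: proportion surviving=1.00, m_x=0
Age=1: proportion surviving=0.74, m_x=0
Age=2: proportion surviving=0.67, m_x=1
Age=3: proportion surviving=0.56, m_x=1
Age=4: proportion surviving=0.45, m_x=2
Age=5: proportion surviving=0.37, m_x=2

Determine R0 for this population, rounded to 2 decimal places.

lx·mx by age: 0, 0, 0.67, 0.56, 0.9, 0.74
R0 = Σ lx·mx = 2.87 → 2.87

2.87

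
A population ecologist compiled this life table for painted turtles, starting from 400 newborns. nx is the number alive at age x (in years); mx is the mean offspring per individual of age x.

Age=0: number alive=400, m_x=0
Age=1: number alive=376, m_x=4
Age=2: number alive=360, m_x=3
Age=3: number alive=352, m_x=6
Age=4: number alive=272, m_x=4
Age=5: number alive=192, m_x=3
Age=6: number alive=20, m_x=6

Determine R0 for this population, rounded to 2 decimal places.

16.20

lx = nx/n0 = nx/400: 1, 0.94, 0.9, 0.88, 0.68, 0.48, 0.05
lx·mx by age: 0, 3.76, 2.7, 5.28, 2.72, 1.44, 0.3
R0 = Σ lx·mx = 16.2 → 16.20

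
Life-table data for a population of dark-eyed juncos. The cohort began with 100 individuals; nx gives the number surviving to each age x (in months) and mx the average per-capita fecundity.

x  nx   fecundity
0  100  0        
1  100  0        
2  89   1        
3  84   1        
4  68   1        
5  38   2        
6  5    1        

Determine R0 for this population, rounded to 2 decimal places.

3.22

lx = nx/n0 = nx/100: 1, 1, 0.89, 0.84, 0.68, 0.38, 0.05
lx·mx by age: 0, 0, 0.89, 0.84, 0.68, 0.76, 0.05
R0 = Σ lx·mx = 3.22 → 3.22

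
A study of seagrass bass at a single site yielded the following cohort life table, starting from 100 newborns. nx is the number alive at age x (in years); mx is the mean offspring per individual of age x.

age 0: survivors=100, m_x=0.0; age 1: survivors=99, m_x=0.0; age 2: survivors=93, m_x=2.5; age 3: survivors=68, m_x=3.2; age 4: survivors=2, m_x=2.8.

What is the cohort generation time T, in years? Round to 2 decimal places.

lx = nx/n0 = nx/100: 1, 0.99, 0.93, 0.68, 0.02
lx·mx: 0, 0, 2.325, 2.176, 0.056 → R0 = 4.557
x·lx·mx: 0, 0, 4.65, 6.528, 0.224 → Σ = 11.402
T = 11.402 / 4.557 = 2.502085… → 2.50

2.50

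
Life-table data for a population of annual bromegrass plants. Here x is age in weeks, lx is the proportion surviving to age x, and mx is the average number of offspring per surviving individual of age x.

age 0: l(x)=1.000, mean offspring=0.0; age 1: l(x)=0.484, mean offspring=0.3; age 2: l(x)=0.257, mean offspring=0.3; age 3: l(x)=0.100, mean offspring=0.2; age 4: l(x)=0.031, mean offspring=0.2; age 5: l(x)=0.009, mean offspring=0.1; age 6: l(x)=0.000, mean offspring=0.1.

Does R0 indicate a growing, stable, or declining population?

R0 = Σ lx·mx = 0 + 0.1452 + 0.0771 + 0.02 + 0.0062 + 0.0009 + 0 = 0.2494
R0 < 1, so the population is declining.

declining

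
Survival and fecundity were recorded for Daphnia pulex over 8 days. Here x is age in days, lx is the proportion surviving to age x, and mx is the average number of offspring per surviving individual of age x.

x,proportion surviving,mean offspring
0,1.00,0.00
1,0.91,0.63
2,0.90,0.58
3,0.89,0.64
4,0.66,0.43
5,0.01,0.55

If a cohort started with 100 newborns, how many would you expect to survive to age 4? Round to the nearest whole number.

Expected survivors = N0 · l_4 = 100 × 0.66 = 66 → 66

66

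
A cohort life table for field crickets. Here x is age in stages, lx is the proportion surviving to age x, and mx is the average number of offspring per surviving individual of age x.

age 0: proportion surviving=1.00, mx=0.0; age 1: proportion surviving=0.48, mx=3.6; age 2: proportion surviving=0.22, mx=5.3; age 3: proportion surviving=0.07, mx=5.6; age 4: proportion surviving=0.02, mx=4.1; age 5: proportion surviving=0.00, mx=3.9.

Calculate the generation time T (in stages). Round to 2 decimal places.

lx·mx: 0, 1.728, 1.166, 0.392, 0.082, 0 → R0 = 3.368
x·lx·mx: 0, 1.728, 2.332, 1.176, 0.328, 0 → Σ = 5.564
T = 5.564 / 3.368 = 1.652019… → 1.65

1.65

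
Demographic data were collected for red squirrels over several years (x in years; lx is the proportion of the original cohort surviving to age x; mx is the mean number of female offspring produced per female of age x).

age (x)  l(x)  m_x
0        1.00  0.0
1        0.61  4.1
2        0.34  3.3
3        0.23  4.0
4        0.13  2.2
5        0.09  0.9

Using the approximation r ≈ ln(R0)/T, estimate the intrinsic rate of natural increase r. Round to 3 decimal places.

R0 = Σ lx·mx = 0 + 2.501 + 1.122 + 0.92 + 0.286 + 0.081 = 4.91
Σ x·lx·mx = 9.054; T = 9.054/4.91 = 1.84399…
r ≈ ln(R0)/T = ln(4.91)/1.84399… = 0.86295… → 0.863

0.863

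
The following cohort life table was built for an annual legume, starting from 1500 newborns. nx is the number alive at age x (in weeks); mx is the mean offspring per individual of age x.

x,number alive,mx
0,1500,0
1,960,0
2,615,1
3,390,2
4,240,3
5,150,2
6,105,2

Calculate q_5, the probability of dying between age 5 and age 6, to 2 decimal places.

lx = nx/n0 = nx/1500: 1, 0.64, 0.41, 0.26, 0.16, 0.1, 0.07
q_5 = (l_5 − l_6) / l_5 = (0.1 − 0.07) / 0.1
     = 0.03 / 0.1 = 0.3 → 0.30

0.30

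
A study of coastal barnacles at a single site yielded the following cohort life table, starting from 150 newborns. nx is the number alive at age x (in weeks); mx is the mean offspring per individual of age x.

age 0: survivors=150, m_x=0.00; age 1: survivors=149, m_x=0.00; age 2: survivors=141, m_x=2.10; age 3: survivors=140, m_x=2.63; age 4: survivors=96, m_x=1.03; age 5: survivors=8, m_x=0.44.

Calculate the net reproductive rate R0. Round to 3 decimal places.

lx = nx/n0 = nx/150: 1, 0.99333…, 0.94, 0.93333…, 0.64, 0.05333…
lx·mx by age: 0, 0, 1.974, 2.454667…, 0.6592, 0.023467…
R0 = Σ lx·mx = 5.111333… → 5.111

5.111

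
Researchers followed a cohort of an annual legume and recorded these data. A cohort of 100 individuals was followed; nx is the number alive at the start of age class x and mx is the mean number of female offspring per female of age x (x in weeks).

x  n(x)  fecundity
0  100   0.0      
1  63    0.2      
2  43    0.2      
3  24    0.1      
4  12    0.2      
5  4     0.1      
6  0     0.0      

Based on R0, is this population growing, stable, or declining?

lx = nx/n0 = nx/100: 1, 0.63, 0.43, 0.24, 0.12, 0.04, 0
R0 = Σ lx·mx = 0 + 0.126 + 0.086 + 0.024 + 0.024 + 0.004 + 0 = 0.264
R0 < 1, so the population is declining.

declining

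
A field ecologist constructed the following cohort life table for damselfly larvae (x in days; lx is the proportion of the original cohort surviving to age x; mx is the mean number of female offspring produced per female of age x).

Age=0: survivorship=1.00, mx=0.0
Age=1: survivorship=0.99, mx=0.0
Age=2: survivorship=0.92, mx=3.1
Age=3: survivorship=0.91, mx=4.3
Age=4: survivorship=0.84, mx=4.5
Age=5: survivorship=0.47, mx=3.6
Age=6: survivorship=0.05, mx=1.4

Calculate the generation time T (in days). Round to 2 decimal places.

3.37

lx·mx: 0, 0, 2.852, 3.913, 3.78, 1.692, 0.07 → R0 = 12.307
x·lx·mx: 0, 0, 5.704, 11.739, 15.12, 8.46, 0.42 → Σ = 41.443
T = 41.443 / 12.307 = 3.367433… → 3.37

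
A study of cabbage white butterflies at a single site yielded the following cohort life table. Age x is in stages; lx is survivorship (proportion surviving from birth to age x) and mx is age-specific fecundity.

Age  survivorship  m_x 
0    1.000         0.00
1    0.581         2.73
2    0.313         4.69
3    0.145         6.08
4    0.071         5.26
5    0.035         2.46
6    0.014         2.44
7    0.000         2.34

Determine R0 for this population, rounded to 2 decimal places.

lx·mx by age: 0, 1.58613, 1.46797, 0.8816, 0.37346, 0.0861, 0.03416, 0
R0 = Σ lx·mx = 4.42942 → 4.43

4.43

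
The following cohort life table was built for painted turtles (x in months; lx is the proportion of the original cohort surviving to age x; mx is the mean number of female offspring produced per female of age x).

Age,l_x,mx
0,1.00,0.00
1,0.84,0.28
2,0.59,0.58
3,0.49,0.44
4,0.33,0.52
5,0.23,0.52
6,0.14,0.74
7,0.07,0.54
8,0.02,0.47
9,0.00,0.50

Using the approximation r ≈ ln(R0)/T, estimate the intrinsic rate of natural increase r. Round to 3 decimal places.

0.068

R0 = Σ lx·mx = 0 + 0.2352 + 0.3422 + 0.2156 + 0.1716 + 0.1196 + 0.1036 + 0.0378 + 0.0094 + 0 = 1.235
Σ x·lx·mx = 3.8122; T = 3.8122/1.235 = 3.0868…
r ≈ ln(R0)/T = ln(1.235)/3.0868… = 0.06838… → 0.068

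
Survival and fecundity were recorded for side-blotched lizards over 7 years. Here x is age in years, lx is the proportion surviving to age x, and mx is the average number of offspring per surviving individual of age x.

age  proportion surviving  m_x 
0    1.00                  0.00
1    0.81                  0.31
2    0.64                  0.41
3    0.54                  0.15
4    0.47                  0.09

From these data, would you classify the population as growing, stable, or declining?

declining

R0 = Σ lx·mx = 0 + 0.2511 + 0.2624 + 0.081 + 0.0423 = 0.6368
R0 < 1, so the population is declining.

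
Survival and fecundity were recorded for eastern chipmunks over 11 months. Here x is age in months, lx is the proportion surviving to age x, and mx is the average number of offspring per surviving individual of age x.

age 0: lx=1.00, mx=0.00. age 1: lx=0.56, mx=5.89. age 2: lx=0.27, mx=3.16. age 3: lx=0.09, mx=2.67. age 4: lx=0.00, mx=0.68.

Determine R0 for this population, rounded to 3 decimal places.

lx·mx by age: 0, 3.2984, 0.8532, 0.2403, 0
R0 = Σ lx·mx = 4.3919 → 4.392

4.392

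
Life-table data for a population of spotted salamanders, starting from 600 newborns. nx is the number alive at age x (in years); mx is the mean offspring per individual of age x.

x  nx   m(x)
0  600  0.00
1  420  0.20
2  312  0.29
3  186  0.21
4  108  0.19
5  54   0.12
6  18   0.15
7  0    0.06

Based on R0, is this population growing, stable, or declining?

declining

lx = nx/n0 = nx/600: 1, 0.7, 0.52, 0.31, 0.18, 0.09, 0.03, 0
R0 = Σ lx·mx = 0 + 0.14 + 0.1508 + 0.0651 + 0.0342 + 0.0108 + 0.0045 + 0 = 0.4054
R0 < 1, so the population is declining.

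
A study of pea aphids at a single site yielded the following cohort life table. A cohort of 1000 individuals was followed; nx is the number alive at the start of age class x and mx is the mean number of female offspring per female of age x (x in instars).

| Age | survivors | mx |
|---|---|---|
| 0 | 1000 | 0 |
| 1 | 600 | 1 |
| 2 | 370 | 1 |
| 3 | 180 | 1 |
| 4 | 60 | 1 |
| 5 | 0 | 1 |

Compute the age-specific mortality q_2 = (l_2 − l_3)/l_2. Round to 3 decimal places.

0.514

lx = nx/n0 = nx/1000: 1, 0.6, 0.37, 0.18, 0.06, 0
q_2 = (l_2 − l_3) / l_2 = (0.37 − 0.18) / 0.37
     = 0.19 / 0.37 = 0.513514… → 0.514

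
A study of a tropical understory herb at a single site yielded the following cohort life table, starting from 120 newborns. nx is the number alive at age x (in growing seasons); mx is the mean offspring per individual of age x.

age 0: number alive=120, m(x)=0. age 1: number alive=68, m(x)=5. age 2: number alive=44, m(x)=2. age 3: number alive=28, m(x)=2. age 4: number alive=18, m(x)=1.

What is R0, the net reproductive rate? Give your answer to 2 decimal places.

lx = nx/n0 = nx/120: 1, 0.56667…, 0.36667…, 0.23333…, 0.15
lx·mx by age: 0, 2.833333…, 0.733333…, 0.466667…, 0.15
R0 = Σ lx·mx = 4.183333… → 4.18

4.18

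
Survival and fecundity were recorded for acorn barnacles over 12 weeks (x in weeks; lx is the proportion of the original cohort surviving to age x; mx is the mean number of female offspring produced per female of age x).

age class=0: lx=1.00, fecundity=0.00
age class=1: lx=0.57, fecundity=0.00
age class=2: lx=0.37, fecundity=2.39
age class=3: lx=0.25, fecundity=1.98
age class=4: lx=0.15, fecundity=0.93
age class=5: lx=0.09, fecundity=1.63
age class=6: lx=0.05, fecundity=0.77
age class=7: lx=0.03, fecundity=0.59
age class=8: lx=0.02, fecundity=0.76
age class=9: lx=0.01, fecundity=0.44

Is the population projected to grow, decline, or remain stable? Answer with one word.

growing

R0 = Σ lx·mx = 0 + 0 + 0.8843 + 0.495 + 0.1395 + 0.1467 + 0.0385 + 0.0177 + 0.0152 + 0.0044 = 1.7413
R0 > 1, so the population is growing.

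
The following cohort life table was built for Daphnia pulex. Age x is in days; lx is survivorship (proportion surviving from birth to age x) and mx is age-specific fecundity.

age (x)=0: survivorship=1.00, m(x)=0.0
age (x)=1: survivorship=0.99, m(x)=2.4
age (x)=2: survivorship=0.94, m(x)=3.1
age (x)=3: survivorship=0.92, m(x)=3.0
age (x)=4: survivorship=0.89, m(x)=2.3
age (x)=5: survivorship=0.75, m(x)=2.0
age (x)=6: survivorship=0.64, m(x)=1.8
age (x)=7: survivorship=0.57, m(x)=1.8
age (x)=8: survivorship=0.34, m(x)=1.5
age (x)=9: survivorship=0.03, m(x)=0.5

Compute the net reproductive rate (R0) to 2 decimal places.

14.30

lx·mx by age: 0, 2.376, 2.914, 2.76, 2.047, 1.5, 1.152, 1.026, 0.51, 0.015
R0 = Σ lx·mx = 14.3 → 14.30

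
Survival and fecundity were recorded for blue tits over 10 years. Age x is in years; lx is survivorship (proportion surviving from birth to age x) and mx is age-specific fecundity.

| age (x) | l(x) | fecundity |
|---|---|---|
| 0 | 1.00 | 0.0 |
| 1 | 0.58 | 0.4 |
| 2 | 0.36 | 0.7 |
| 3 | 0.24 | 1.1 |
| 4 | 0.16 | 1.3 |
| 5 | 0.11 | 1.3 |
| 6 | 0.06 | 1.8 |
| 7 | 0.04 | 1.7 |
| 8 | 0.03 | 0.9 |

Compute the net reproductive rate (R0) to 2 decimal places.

lx·mx by age: 0, 0.232, 0.252, 0.264, 0.208, 0.143, 0.108, 0.068, 0.027
R0 = Σ lx·mx = 1.302 → 1.30

1.30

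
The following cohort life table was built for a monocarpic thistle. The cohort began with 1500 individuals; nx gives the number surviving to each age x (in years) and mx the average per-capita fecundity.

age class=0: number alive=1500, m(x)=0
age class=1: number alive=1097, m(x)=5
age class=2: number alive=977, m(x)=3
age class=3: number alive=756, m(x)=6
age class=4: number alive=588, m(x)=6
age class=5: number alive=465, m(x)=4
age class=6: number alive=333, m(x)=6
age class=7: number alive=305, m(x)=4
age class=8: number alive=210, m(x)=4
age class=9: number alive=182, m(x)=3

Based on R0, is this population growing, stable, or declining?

lx = nx/n0 = nx/1500: 1, 0.73133…, 0.65133…, 0.504, 0.392, 0.31, 0.222, 0.20333…, 0.14, 0.12133…
R0 = Σ lx·mx = 0 + 3.656667… + 1.954… + 3.024 + 2.352 + 1.24 + 1.332 + 0.813333… + 0.56 + 0.364… = 15.296…
R0 > 1, so the population is growing.

growing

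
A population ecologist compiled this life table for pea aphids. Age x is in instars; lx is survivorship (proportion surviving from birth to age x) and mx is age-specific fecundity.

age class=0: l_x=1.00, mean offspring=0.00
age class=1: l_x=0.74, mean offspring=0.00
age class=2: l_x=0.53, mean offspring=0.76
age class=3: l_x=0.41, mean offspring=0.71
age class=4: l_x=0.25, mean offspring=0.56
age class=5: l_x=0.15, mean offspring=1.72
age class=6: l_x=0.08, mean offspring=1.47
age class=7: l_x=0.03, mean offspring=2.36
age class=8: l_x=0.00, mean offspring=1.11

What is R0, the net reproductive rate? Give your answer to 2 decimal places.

1.28

lx·mx by age: 0, 0, 0.4028, 0.2911, 0.14, 0.258, 0.1176, 0.0708, 0
R0 = Σ lx·mx = 1.2803 → 1.28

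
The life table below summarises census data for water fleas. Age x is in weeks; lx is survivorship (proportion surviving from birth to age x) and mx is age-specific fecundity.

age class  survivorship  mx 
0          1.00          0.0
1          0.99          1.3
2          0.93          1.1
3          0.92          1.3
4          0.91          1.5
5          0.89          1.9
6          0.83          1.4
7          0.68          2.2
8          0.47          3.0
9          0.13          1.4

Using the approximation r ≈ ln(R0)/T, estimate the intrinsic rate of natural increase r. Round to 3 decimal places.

R0 = Σ lx·mx = 0 + 1.287 + 1.023 + 1.196 + 1.365 + 1.691 + 1.162 + 1.496 + 1.41 + 0.182 = 10.812
Σ x·lx·mx = 51.198; T = 51.198/10.812 = 4.73529…
r ≈ ln(R0)/T = ln(10.812)/4.73529… = 0.50275… → 0.503

0.503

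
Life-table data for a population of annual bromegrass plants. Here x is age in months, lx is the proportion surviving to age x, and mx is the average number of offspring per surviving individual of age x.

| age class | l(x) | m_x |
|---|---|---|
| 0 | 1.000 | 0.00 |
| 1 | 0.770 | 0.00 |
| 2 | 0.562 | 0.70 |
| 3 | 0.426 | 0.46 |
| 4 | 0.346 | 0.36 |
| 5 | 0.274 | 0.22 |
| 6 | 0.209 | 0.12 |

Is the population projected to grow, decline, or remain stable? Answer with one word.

R0 = Σ lx·mx = 0 + 0 + 0.3934 + 0.19596 + 0.12456 + 0.06028 + 0.02508 = 0.79928
R0 < 1, so the population is declining.

declining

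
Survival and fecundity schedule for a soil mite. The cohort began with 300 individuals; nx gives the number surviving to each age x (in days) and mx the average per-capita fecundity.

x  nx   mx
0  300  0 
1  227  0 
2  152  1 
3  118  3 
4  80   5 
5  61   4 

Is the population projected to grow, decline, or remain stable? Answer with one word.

growing

lx = nx/n0 = nx/300: 1, 0.75667…, 0.50667…, 0.39333…, 0.26667…, 0.20333…
R0 = Σ lx·mx = 0 + 0 + 0.506667… + 1.18… + 1.333333… + 0.813333… = 3.833333…
R0 > 1, so the population is growing.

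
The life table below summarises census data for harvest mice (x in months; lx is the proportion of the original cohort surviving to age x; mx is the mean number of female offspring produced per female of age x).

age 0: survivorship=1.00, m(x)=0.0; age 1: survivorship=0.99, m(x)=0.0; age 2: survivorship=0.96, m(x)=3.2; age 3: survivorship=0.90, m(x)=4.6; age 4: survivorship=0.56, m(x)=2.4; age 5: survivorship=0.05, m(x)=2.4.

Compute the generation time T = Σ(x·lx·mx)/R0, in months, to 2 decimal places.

lx·mx: 0, 0, 3.072, 4.14, 1.344, 0.12 → R0 = 8.676
x·lx·mx: 0, 0, 6.144, 12.42, 5.376, 0.6 → Σ = 24.54
T = 24.54 / 8.676 = 2.828492… → 2.83

2.83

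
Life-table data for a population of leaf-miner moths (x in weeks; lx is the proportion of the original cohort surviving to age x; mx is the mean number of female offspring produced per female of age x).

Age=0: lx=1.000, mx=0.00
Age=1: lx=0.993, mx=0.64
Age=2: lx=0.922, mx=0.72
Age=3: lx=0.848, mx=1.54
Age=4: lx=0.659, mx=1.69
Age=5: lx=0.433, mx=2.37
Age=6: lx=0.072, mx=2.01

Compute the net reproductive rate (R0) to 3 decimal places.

4.890

lx·mx by age: 0, 0.63552, 0.66384, 1.30592, 1.11371, 1.02621, 0.14472
R0 = Σ lx·mx = 4.88992 → 4.890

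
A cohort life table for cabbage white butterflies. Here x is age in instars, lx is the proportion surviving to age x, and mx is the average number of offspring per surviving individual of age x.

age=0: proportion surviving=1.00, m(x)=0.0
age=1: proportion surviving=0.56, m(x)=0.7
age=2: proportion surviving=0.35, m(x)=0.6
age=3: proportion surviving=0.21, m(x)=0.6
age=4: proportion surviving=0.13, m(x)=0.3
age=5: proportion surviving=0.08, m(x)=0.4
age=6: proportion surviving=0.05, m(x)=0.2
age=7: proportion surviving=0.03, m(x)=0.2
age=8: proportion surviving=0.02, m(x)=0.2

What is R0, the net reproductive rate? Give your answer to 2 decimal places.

0.82

lx·mx by age: 0, 0.392, 0.21, 0.126, 0.039, 0.032, 0.01, 0.006, 0.004
R0 = Σ lx·mx = 0.819 → 0.82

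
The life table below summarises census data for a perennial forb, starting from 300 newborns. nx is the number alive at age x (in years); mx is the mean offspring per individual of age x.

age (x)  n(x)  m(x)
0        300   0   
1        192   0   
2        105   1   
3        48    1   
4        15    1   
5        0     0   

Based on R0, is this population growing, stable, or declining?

lx = nx/n0 = nx/300: 1, 0.64, 0.35, 0.16, 0.05, 0
R0 = Σ lx·mx = 0 + 0 + 0.35 + 0.16 + 0.05 + 0 = 0.56
R0 < 1, so the population is declining.

declining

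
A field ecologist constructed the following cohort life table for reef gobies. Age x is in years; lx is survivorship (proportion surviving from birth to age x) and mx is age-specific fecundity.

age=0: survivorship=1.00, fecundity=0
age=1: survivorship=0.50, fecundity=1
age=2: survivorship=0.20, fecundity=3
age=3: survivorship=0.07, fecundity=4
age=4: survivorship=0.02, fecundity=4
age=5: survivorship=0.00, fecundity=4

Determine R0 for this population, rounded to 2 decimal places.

lx·mx by age: 0, 0.5, 0.6, 0.28, 0.08, 0
R0 = Σ lx·mx = 1.46 → 1.46

1.46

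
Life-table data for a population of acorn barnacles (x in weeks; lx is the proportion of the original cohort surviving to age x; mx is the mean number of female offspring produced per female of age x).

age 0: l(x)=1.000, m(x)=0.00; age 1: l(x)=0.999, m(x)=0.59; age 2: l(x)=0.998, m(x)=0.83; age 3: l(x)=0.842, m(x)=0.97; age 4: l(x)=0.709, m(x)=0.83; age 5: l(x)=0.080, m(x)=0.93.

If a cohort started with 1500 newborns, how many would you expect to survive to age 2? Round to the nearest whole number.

1497

Expected survivors = N0 · l_2 = 1500 × 0.998 = 1497 → 1497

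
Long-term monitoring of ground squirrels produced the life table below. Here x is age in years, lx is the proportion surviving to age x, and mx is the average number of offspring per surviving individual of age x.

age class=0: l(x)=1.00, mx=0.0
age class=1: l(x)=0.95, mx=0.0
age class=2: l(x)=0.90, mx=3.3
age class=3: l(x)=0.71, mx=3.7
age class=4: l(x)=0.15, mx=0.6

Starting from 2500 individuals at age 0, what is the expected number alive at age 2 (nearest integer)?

Expected survivors = N0 · l_2 = 2500 × 0.90 = 2250 → 2250

2250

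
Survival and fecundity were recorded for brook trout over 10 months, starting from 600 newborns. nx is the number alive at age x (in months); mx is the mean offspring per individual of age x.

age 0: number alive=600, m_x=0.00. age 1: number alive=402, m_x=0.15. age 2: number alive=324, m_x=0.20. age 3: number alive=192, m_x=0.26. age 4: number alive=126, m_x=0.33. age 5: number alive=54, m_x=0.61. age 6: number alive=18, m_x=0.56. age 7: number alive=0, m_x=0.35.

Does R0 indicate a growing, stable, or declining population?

declining

lx = nx/n0 = nx/600: 1, 0.67, 0.54, 0.32, 0.21, 0.09, 0.03, 0
R0 = Σ lx·mx = 0 + 0.1005 + 0.108 + 0.0832 + 0.0693 + 0.0549 + 0.0168 + 0 = 0.4327
R0 < 1, so the population is declining.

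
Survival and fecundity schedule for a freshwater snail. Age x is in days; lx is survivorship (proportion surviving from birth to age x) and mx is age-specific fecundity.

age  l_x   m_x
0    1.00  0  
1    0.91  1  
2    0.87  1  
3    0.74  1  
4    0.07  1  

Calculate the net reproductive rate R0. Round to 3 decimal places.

2.590

lx·mx by age: 0, 0.91, 0.87, 0.74, 0.07
R0 = Σ lx·mx = 2.59 → 2.590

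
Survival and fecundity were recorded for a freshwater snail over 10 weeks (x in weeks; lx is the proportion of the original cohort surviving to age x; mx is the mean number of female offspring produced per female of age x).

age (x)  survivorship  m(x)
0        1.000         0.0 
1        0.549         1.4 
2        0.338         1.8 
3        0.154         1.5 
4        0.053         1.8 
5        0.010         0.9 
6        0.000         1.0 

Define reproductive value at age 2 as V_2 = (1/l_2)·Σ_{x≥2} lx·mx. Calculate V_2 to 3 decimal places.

lx·mx for x ≥ 2: 0.6084, 0.231, 0.0954, 0.009, 0 → sum = 0.9438
V_2 = 0.9438 / l_2 = 0.9438 / 0.338 = 2.792308… → 2.792

2.792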